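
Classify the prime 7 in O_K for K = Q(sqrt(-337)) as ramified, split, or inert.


K = Q(sqrt(-337)). Since d mod 4 = 3, disc(K) = -1348.
Check p | disc: -1348 mod 7 = 3.
p does not divide disc. Compute Legendre symbol (d/p):
6^((7-1)/2) mod 7 = -1
(d/p) = -1, so p is inert: (p) stays prime with e=1, f=2, g=1.
Therefore p is inert.

inert


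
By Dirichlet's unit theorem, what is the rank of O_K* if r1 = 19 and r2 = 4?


By Dirichlet's unit theorem:
rank = r1 + r2 - 1
= 19 + 4 - 1
= 22

22


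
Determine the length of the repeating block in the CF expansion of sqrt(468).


Run the CF algorithm for sqrt(468).
a_0 = floor(sqrt(468)) = 21; set m_0=0, q_0=1.
Recurrence: m' = q*a - m,  q' = (d - m'^2)/q,  a' = floor((a_0 + m')/q').
  step 1: m=21, q=27, a=1
  step 2: m=6, q=16, a=1
  step 3: m=10, q=23, a=1
  step 4: m=13, q=13, a=2
  step 5: m=13, q=23, a=1
  step 6: m=10, q=16, a=1
  step 7: m=6, q=27, a=1
  step 8: m=21, q=1, a=42
a_8 = 2*a_0 = 42, so the period closes here.
sqrt(468) = [21; 1, 1, 1, 2, 1, 1, 1, 42]
Period length = 8

8


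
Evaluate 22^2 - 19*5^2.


x^2 - d*y^2
= 22^2 - 19*5^2
= 484 - 475
= 9

9


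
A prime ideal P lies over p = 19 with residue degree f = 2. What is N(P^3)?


N(P^a) = p^(a*f)
= 19^(3*2)
= 19^6
= 47045881

47045881


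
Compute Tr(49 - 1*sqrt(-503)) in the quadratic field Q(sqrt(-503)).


Tr(a + b*sqrt(d)) = (a + b*sqrt(d)) + (a - b*sqrt(d)) = 2a
= 2 * (49)
= 98

98


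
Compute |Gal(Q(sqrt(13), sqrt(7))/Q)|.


The 2 square roots of distinct primes are multiplicatively independent over Q,
so [K:Q] = 2^2 and Gal(K/Q) is isomorphic to (Z/2Z)^2.
|Gal| = 2^2 = 4

4


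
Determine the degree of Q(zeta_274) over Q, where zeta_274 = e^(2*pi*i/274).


The degree equals Euler's totient phi(274).
274 = 2 * 137
phi(274) = 136

136


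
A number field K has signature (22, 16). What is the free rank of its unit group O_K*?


By Dirichlet's unit theorem:
rank = r1 + r2 - 1
= 22 + 16 - 1
= 37

37


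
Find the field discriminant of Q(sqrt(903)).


For K = Q(sqrt(d)) with d squarefree: disc(K) = d if d = 1 mod 4, and disc(K) = 4d if d = 2 or 3 mod 4.
Here d = 903, and d mod 4 = 3.
d = 3 mod 4, not 1 (O_K = Z[sqrt(d)]), so disc(K) = 4d = 4 * (903) = 3612

3612


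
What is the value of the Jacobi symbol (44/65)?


Compute (44/65) via quadratic reciprocity:
  pull out 2: (2/65) = +1  (since 65 mod 8 = 1)
  pull out 2: (2/65) = +1  (since 65 mod 8 = 1)
  reciprocity: (11/65) -> +(65/11)
  reduce: (10/11)
  pull out 2: (2/11) = -1  (since 11 mod 8 = 3)
  reciprocity: (5/11) -> +(11/5)
  reduce: (1/5)
  (1/5) = 1
Product of signs = -1

-1


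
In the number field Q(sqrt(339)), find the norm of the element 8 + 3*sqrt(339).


N(a + b*sqrt(d)) = a^2 - d*b^2
= (8)^2 - (339)*(3)^2
= 64 - 3051
= -2987

-2987


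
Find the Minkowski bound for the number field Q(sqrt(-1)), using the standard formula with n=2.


d = -1, d mod 4 = 3, so disc(K) = 4d = -4; |disc(K)| = 4
Imaginary quadratic field, so n = 2, s = r2 = 1, r1 = 0
M = (n!/n^n) * (4/pi)^s * sqrt(|disc(K)|) = (2!/2^2) * (4/pi)^1 * sqrt(4)
= 0.5 * 1.273240 * 2.000000
= 1.2732

1.2732


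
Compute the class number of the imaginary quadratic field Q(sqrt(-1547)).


K = Q(sqrt(-1547)). d mod 4 = 1, so D = disc(K) = d = -1547
h(K) equals the number of primitive reduced positive-definite forms (a, b, c) = a*x^2 + b*x*y + c*y^2 with b^2 - 4ac = D,
where reduced means |b| <= a <= c, with b >= 0 whenever |b| = a or a = c, and primitive means gcd(a, b, c) = 1.
Reduced forces 3a^2 <= |D| = 1547, so 1 <= a <= 22; b must have the parity of D, and c = (b^2 - D)/(4a) must be an integer >= a.
Enumerate a = 1..22, b in [-a, a]:
  a=1: (1, 1, 387)  [1]
  a=2: none
  a=3: (3, -1, 129), (3, 1, 129)  [2]
  a=4..6: none
  a=7: (7, 7, 57)  [1]
  a=8: none
  a=9: (9, -1, 43), (9, 1, 43)  [2]
  a=10: none
  a=11: (11, -9, 37), (11, 9, 37)  [2]
  a=12: none
  a=13: (13, 13, 33)  [1]
  a=14..16: none
  a=17: (17, 17, 27)  [1]
  a=18: none
  a=19: (19, -7, 21), (19, 7, 21)  [2]
  a=20..22: none
Total reduced forms: 1 + 2 + 1 + 2 + 2 + 1 + 1 + 2 = 12
h = 12

12


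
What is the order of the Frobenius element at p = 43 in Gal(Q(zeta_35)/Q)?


The Frobenius at p in Gal(Q(zeta_n)/Q) = (Z/nZ)* is the class of p, so its order is ord_35(43), the smallest k >= 1 with 43^k = 1 mod 35.
n = 35 = 5 * 7, phi(35) = 24; the order divides phi(n).
Divisors of 24: 1, 2, 3, 4, 6, 8, 12, 24
Repeated squaring mod 35: 43^1 = 8, 43^2 = 29, 43^4 = 1, 43^8 = 1, 43^16 = 1
Test divisors in increasing order:
  k=1: 43^1 = 8 mod 35
  k=2: 43^2 = 29 mod 35
  k=3: 43^3 = 29 * 8 = 22 mod 35
  k=4: 43^4 = 1 mod 35  <- first divisor giving 1
Order = 4

4


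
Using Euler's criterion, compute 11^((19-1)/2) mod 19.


p = 19 is prime and the exponent is (p-1)/2 = 9, so by Euler's criterion 11^9 = (11/19) = +1 or -1 mod 19.
Compute by square-and-multiply:
  9 = 8 + 1 (binary 1001)
  Repeated squaring mod 19: 11^1 = 11, 11^2 = 7, 11^4 = 11, 11^8 = 7
  11^9 = 11^8 * 11^1 = 7 * 11 mod 19
    7 * 11 = 77 = 1 mod 19
  11^9 = 1 mod 19
Result 1: 11 is a quadratic residue mod 19.
11^9 mod 19 = 1

1


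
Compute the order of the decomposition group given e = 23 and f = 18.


|D_P| = e * f
= 23 * 18
= 414

414


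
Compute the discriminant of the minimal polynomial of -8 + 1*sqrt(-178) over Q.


The element -8 + 1*sqrt(-178) has minimal polynomial:
x^2 + 16*x + 242
Discriminant = (16)^2 - 4*(242)
= 256 - 968
= -712

-712


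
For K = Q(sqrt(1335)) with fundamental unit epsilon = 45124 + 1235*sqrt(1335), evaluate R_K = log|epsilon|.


epsilon = 45124 + 1235*sqrt(1335)
= 90248.0000
R = ln(90248.0000)
= 11.4103

11.4103


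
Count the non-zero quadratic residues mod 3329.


For prime p, the number of non-zero quadratic residues is (p-1)/2.
= (3329-1)/2
= 1664

1664


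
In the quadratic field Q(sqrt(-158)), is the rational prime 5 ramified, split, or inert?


K = Q(sqrt(-158)). Since d mod 4 = 2, disc(K) = -632.
Check p | disc: -632 mod 5 = 3.
p does not divide disc. Compute Legendre symbol (d/p):
2^((5-1)/2) mod 5 = -1
(d/p) = -1, so p is inert: (p) stays prime with e=1, f=2, g=1.
Therefore p is inert.

inert


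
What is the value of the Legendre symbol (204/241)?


p = 241 is prime, so compute (204/241) with the reciprocity algorithm (Jacobi-symbol steps: pull out 2s via (2/n), flip via reciprocity, reduce):
  pull out 2: (2/241) = +1  (since 241 mod 8 = 1)
  pull out 2: (2/241) = +1  (since 241 mod 8 = 1)
  reciprocity: (51/241) -> +(241/51)
  reduce: (37/51)
  reciprocity: (37/51) -> +(51/37)
  reduce: (14/37)
  pull out 2: (2/37) = -1  (since 37 mod 8 = 5)
  reciprocity: (7/37) -> +(37/7)
  reduce: (2/7)
  pull out 2: (2/7) = +1  (since 7 mod 8 = 7)
  (1/7) = 1
Product of signs = -1
(204/241) = -1

-1


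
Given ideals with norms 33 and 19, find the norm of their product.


N(IJ) = N(I) * N(J)
= 33 * 19
= 627

627


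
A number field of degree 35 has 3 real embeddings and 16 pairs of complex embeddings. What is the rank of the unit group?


By Dirichlet's unit theorem:
rank = r1 + r2 - 1
= 3 + 16 - 1
= 18

18


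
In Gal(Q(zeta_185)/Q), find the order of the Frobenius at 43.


The Frobenius at p in Gal(Q(zeta_n)/Q) = (Z/nZ)* is the class of p, so its order is ord_185(43), the smallest k >= 1 with 43^k = 1 mod 185.
n = 185 = 5 * 37, phi(185) = 144; the order divides phi(n).
Divisors of 144: 1, 2, 3, 4, 6, 8, 9, 12, 16, 18, 24, 36, 48, 72, 144
Repeated squaring mod 185: 43^1 = 43, 43^2 = 184, 43^4 = 1, 43^8 = 1, 43^16 = 1, 43^32 = 1, 43^64 = 1, 43^128 = 1
Test divisors in increasing order:
  k=1: 43^1 = 43 mod 185
  k=2: 43^2 = 184 mod 185
  k=3: 43^3 = 184 * 43 = 142 mod 185
  k=4: 43^4 = 1 mod 185  <- first divisor giving 1
Order = 4

4


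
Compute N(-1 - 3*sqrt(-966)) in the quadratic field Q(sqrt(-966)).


N(a + b*sqrt(d)) = a^2 - d*b^2
= (-1)^2 - (-966)*(-3)^2
= 1 + 8694
= 8695

8695


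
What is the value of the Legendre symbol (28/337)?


p = 337 is prime, so compute (28/337) with the reciprocity algorithm (Jacobi-symbol steps: pull out 2s via (2/n), flip via reciprocity, reduce):
  pull out 2: (2/337) = +1  (since 337 mod 8 = 1)
  pull out 2: (2/337) = +1  (since 337 mod 8 = 1)
  reciprocity: (7/337) -> +(337/7)
  reduce: (1/7)
  (1/7) = 1
Product of signs = 1
(28/337) = 1

1


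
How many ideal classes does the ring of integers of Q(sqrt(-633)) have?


K = Q(sqrt(-633)). d mod 4 = 3, so D = disc(K) = 4d = -2532
h(K) equals the number of primitive reduced positive-definite forms (a, b, c) = a*x^2 + b*x*y + c*y^2 with b^2 - 4ac = D,
where reduced means |b| <= a <= c, with b >= 0 whenever |b| = a or a = c, and primitive means gcd(a, b, c) = 1.
Reduced forces 3a^2 <= |D| = 2532, so 1 <= a <= 29; b must have the parity of D, and c = (b^2 - D)/(4a) must be an integer >= a.
Enumerate a = 1..29, b in [-a, a]:
  a=1: (1, 0, 633)  [1]
  a=2: (2, 2, 317)  [1]
  a=3: (3, 0, 211)  [1]
  a=4..5: none
  a=6: (6, 6, 107)  [1]
  a=7: (7, -4, 91), (7, 4, 91)  [2]
  a=8..10: none
  a=11: (11, -8, 59), (11, 8, 59)  [2]
  a=12: none
  a=13: (13, -4, 49), (13, 4, 49)  [2]
  a=14: (14, -10, 47), (14, 10, 47)  [2]
  a=15..16: none
  a=17: (17, -16, 41), (17, 16, 41)  [2]
  a=18..20: none
  a=21: (21, -18, 34), (21, 18, 34)  [2]
  a=22: (22, -14, 31), (22, 14, 31)  [2]
  a=23..25: none
  a=26: (26, -22, 29), (26, 22, 29)  [2]
  a=27..29: none
Total reduced forms: 1 + 1 + 1 + 1 + 2 + 2 + 2 + 2 + 2 + 2 + 2 + 2 = 20
h = 20

20


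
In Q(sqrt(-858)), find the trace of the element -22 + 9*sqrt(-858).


Tr(a + b*sqrt(d)) = (a + b*sqrt(d)) + (a - b*sqrt(d)) = 2a
= 2 * (-22)
= -44

-44


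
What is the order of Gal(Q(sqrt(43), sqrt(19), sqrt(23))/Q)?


The 3 square roots of distinct primes are multiplicatively independent over Q,
so [K:Q] = 2^3 and Gal(K/Q) is isomorphic to (Z/2Z)^3.
|Gal| = 2^3 = 8

8


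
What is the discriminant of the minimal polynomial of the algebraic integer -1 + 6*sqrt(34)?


The element -1 + 6*sqrt(34) has minimal polynomial:
x^2 + 2*x - 1223
Discriminant = (2)^2 - 4*(-1223)
= 4 + 4892
= 4896

4896


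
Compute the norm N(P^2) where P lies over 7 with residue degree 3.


N(P^a) = p^(a*f)
= 7^(2*3)
= 7^6
= 117649

117649


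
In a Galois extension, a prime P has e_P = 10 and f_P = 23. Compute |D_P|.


|D_P| = e * f
= 10 * 23
= 230

230


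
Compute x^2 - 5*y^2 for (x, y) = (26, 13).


x^2 - d*y^2
= 26^2 - 5*13^2
= 676 - 845
= -169

-169


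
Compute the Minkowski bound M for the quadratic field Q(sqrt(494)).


d = 494, d mod 4 = 2, so disc(K) = 4d = 1976; |disc(K)| = 1976
Real quadratic field, so n = 2, s = r2 = 0, r1 = 2
M = (n!/n^n) * (4/pi)^s * sqrt(|disc(K)|) = (2!/2^2) * (4/pi)^0 * sqrt(1976)
= 0.5 * 1.000000 * 44.452222
= 22.2261

22.2261


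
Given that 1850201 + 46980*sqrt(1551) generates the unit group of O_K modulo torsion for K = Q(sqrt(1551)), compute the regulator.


epsilon = 1850201 + 46980*sqrt(1551)
= 3.7004e+06
R = ln(3.7004e+06)
= 15.1240

15.1240


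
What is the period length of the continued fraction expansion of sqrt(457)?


Run the CF algorithm for sqrt(457).
a_0 = floor(sqrt(457)) = 21; set m_0=0, q_0=1.
Recurrence: m' = q*a - m,  q' = (d - m'^2)/q,  a' = floor((a_0 + m')/q').
  step 1: m=21, q=16, a=2
  step 2: m=11, q=21, a=1
  step 3: m=10, q=17, a=1
  step 4: m=7, q=24, a=1
  step 5: m=17, q=7, a=5
  step 6: m=18, q=19, a=2
  step 7: m=20, q=3, a=13
  step 8: m=19, q=32, a=1
  step 9: m=13, q=9, a=3
  step 10: m=14, q=29, a=1
  step 11: m=15, q=8, a=4
  step 12: m=17, q=21, a=1
  step 13: m=4, q=21, a=1
  step 14: m=17, q=8, a=4
  step 15: m=15, q=29, a=1
  step 16: m=14, q=9, a=3
  step 17: m=13, q=32, a=1
  step 18: m=19, q=3, a=13
  step 19: m=20, q=19, a=2
  step 20: m=18, q=7, a=5
  step 21: m=17, q=24, a=1
  step 22: m=7, q=17, a=1
  step 23: m=10, q=21, a=1
  step 24: m=11, q=16, a=2
  step 25: m=21, q=1, a=42
a_25 = 2*a_0 = 42, so the period closes here.
sqrt(457) = [21; 2, 1, 1, 1, 5, 2, 13, 1, 3, 1, 4, 1, 1, 4, 1, 3, 1, 13, 2, 5, 1, 1, 1, 2, 42]
Period length = 25

25


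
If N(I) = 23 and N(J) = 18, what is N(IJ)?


N(IJ) = N(I) * N(J)
= 23 * 18
= 414

414


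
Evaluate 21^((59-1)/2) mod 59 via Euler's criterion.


p = 59 is prime and the exponent is (p-1)/2 = 29, so by Euler's criterion 21^29 = (21/59) = +1 or -1 mod 59.
Compute by square-and-multiply:
  29 = 16 + 8 + 4 + 1 (binary 11101)
  Repeated squaring mod 59: 21^1 = 21, 21^2 = 28, 21^4 = 17, 21^8 = 53, 21^16 = 36
  21^29 = 21^16 * 21^8 * 21^4 * 21^1 = 36 * 53 * 17 * 21 mod 59
    36 * 53 = 1908 = 20 mod 59
    20 * 17 = 340 = 45 mod 59
    45 * 21 = 945 = 1 mod 59
  21^29 = 1 mod 59
Result 1: 21 is a quadratic residue mod 59.
21^29 mod 59 = 1

1


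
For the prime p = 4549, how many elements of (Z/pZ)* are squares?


For prime p, the number of non-zero quadratic residues is (p-1)/2.
= (4549-1)/2
= 2274

2274


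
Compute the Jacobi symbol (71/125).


Compute (71/125) via quadratic reciprocity:
  reciprocity: (71/125) -> +(125/71)
  reduce: (54/71)
  pull out 2: (2/71) = +1  (since 71 mod 8 = 7)
  reciprocity: (27/71) -> -(71/27)
  reduce: (17/27)
  reciprocity: (17/27) -> +(27/17)
  reduce: (10/17)
  pull out 2: (2/17) = +1  (since 17 mod 8 = 1)
  reciprocity: (5/17) -> +(17/5)
  reduce: (2/5)
  pull out 2: (2/5) = -1  (since 5 mod 8 = 5)
  (1/5) = 1
Product of signs = 1

1


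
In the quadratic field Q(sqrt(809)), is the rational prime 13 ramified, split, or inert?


K = Q(sqrt(809)). Since d mod 4 = 1, disc(K) = 809.
Check p | disc: 809 mod 13 = 3.
p does not divide disc. Compute Legendre symbol (d/p):
3^((13-1)/2) mod 13 = 1
(d/p) = 1, so p splits: (p) = P*P' with e=1, f=1, g=2.
Therefore p is split.

split


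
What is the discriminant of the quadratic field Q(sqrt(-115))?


For K = Q(sqrt(d)) with d squarefree: disc(K) = d if d = 1 mod 4, and disc(K) = 4d if d = 2 or 3 mod 4.
Here d = -115, and d mod 4 = 1.
d = 1 mod 4 (O_K = Z[(1+sqrt(d))/2]), so disc(K) = d = -115

-115


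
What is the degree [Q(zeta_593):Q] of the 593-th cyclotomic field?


The degree equals Euler's totient phi(593).
593 = 593
phi(593) = 592

592


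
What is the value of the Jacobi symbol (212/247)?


Compute (212/247) via quadratic reciprocity:
  pull out 2: (2/247) = +1  (since 247 mod 8 = 7)
  pull out 2: (2/247) = +1  (since 247 mod 8 = 7)
  reciprocity: (53/247) -> +(247/53)
  reduce: (35/53)
  reciprocity: (35/53) -> +(53/35)
  reduce: (18/35)
  pull out 2: (2/35) = -1  (since 35 mod 8 = 3)
  reciprocity: (9/35) -> +(35/9)
  reduce: (8/9)
  pull out 2: (2/9) = +1  (since 9 mod 8 = 1)
  pull out 2: (2/9) = +1  (since 9 mod 8 = 1)
  pull out 2: (2/9) = +1  (since 9 mod 8 = 1)
  (1/9) = 1
Product of signs = -1

-1


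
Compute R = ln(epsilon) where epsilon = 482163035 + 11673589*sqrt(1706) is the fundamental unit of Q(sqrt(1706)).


epsilon = 482163035 + 11673589*sqrt(1706)
= 9.6433e+08
R = ln(9.6433e+08)
= 20.6869

20.6869


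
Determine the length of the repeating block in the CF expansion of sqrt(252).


Run the CF algorithm for sqrt(252).
a_0 = floor(sqrt(252)) = 15; set m_0=0, q_0=1.
Recurrence: m' = q*a - m,  q' = (d - m'^2)/q,  a' = floor((a_0 + m')/q').
  step 1: m=15, q=27, a=1
  step 2: m=12, q=4, a=6
  step 3: m=12, q=27, a=1
  step 4: m=15, q=1, a=30
a_4 = 2*a_0 = 30, so the period closes here.
sqrt(252) = [15; 1, 6, 1, 30]
Period length = 4

4


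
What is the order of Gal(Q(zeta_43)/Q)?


|Gal(Q(zeta_43)/Q)| = phi(43)
= 42

42


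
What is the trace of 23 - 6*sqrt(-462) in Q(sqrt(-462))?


Tr(a + b*sqrt(d)) = (a + b*sqrt(d)) + (a - b*sqrt(d)) = 2a
= 2 * (23)
= 46

46


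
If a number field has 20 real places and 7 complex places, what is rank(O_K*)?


By Dirichlet's unit theorem:
rank = r1 + r2 - 1
= 20 + 7 - 1
= 26

26


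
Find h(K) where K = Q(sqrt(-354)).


K = Q(sqrt(-354)). d mod 4 = 2, so D = disc(K) = 4d = -1416
h(K) equals the number of primitive reduced positive-definite forms (a, b, c) = a*x^2 + b*x*y + c*y^2 with b^2 - 4ac = D,
where reduced means |b| <= a <= c, with b >= 0 whenever |b| = a or a = c, and primitive means gcd(a, b, c) = 1.
Reduced forces 3a^2 <= |D| = 1416, so 1 <= a <= 21; b must have the parity of D, and c = (b^2 - D)/(4a) must be an integer >= a.
Enumerate a = 1..21, b in [-a, a]:
  a=1: (1, 0, 354)  [1]
  a=2: (2, 0, 177)  [1]
  a=3: (3, 0, 118)  [1]
  a=4: none
  a=5: (5, -2, 71), (5, 2, 71)  [2]
  a=6: (6, 0, 59)  [1]
  a=7..9: none
  a=10: (10, -8, 37), (10, 8, 37)  [2]
  a=11: (11, -6, 33), (11, 6, 33)  [2]
  a=12: none
  a=13: (13, -12, 30), (13, 12, 30)  [2]
  a=14: none
  a=15: (15, -12, 26), (15, 12, 26)  [2]
  a=16..18: none
  a=19: (19, -16, 22), (19, 16, 22)  [2]
  a=20..21: none
Total reduced forms: 1 + 1 + 1 + 2 + 1 + 2 + 2 + 2 + 2 + 2 = 16
h = 16

16


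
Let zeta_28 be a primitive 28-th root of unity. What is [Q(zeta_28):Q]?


The degree equals Euler's totient phi(28).
28 = 2^2 * 7
phi(28) = 12

12


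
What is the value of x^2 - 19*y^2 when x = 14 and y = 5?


x^2 - d*y^2
= 14^2 - 19*5^2
= 196 - 475
= -279

-279


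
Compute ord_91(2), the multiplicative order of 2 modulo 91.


We want ord_91(2), the smallest k >= 1 with 2^k = 1 mod 91.
n = 91 = 7 * 13, phi(91) = 72; the order divides phi(n).
Divisors of 72: 1, 2, 3, 4, 6, 8, 9, 12, 18, 24, 36, 72
Repeated squaring mod 91: 2^1 = 2, 2^2 = 4, 2^4 = 16, 2^8 = 74, 2^16 = 16, 2^32 = 74, 2^64 = 16
Test divisors in increasing order:
  k=1: 2^1 = 2 mod 91
  k=2: 2^2 = 4 mod 91
  k=3: 2^3 = 4 * 2 = 8 mod 91
  k=4: 2^4 = 16 mod 91
  k=6: 2^6 = 16 * 4 = 64 mod 91
  k=8: 2^8 = 74 mod 91
  k=9: 2^9 = 74 * 2 = 57 mod 91
  k=12: 2^12 = 74 * 16 = 1 mod 91  <- first divisor giving 1
Order = 12

12


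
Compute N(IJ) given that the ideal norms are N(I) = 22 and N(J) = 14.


N(IJ) = N(I) * N(J)
= 22 * 14
= 308

308


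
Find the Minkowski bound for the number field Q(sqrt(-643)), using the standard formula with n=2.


d = -643, d mod 4 = 1, so disc(K) = d = -643; |disc(K)| = 643
Imaginary quadratic field, so n = 2, s = r2 = 1, r1 = 0
M = (n!/n^n) * (4/pi)^s * sqrt(|disc(K)|) = (2!/2^2) * (4/pi)^1 * sqrt(643)
= 0.5 * 1.273240 * 25.357445
= 16.1431

16.1431


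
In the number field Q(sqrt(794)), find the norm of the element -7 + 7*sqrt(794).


N(a + b*sqrt(d)) = a^2 - d*b^2
= (-7)^2 - (794)*(7)^2
= 49 - 38906
= -38857

-38857


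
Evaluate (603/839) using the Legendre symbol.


p = 839 is prime, so compute (603/839) with the reciprocity algorithm (Jacobi-symbol steps: pull out 2s via (2/n), flip via reciprocity, reduce):
  reciprocity: (603/839) -> -(839/603)
  reduce: (236/603)
  pull out 2: (2/603) = -1  (since 603 mod 8 = 3)
  pull out 2: (2/603) = -1  (since 603 mod 8 = 3)
  reciprocity: (59/603) -> -(603/59)
  reduce: (13/59)
  reciprocity: (13/59) -> +(59/13)
  reduce: (7/13)
  reciprocity: (7/13) -> +(13/7)
  reduce: (6/7)
  pull out 2: (2/7) = +1  (since 7 mod 8 = 7)
  reciprocity: (3/7) -> -(7/3)
  reduce: (1/3)
  (1/3) = 1
Product of signs = -1
(603/839) = -1

-1


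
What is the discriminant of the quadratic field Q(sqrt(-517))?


For K = Q(sqrt(d)) with d squarefree: disc(K) = d if d = 1 mod 4, and disc(K) = 4d if d = 2 or 3 mod 4.
Here d = -517, and d mod 4 = 3.
d = 3 mod 4, not 1 (O_K = Z[sqrt(d)]), so disc(K) = 4d = 4 * (-517) = -2068

-2068


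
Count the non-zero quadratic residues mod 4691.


For prime p, the number of non-zero quadratic residues is (p-1)/2.
= (4691-1)/2
= 2345

2345


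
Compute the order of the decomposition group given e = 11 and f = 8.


|D_P| = e * f
= 11 * 8
= 88

88


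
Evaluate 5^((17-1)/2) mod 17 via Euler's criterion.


p = 17 is prime and the exponent is (p-1)/2 = 8, so by Euler's criterion 5^8 = (5/17) = +1 or -1 mod 17.
Compute by square-and-multiply:
  8 = 8 (binary 1000)
  Repeated squaring mod 17: 5^1 = 5, 5^2 = 8, 5^4 = 13, 5^8 = 16
  5^8 = 16 mod 17
Result 16 = p - 1 = -1 mod 17: 5 is a quadratic non-residue mod 17. As a residue in [0, p-1] the value is 16.
5^8 mod 17 = 16

16


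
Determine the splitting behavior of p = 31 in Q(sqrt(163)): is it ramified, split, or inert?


K = Q(sqrt(163)). Since d mod 4 = 3, disc(K) = 652.
Check p | disc: 652 mod 31 = 1.
p does not divide disc. Compute Legendre symbol (d/p):
8^((31-1)/2) mod 31 = 1
(d/p) = 1, so p splits: (p) = P*P' with e=1, f=1, g=2.
Therefore p is split.

split


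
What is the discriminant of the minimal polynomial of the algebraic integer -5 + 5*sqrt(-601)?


The element -5 + 5*sqrt(-601) has minimal polynomial:
x^2 + 10*x + 15050
Discriminant = (10)^2 - 4*(15050)
= 100 - 60200
= -60100

-60100


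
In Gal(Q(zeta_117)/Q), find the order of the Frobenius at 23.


The Frobenius at p in Gal(Q(zeta_n)/Q) = (Z/nZ)* is the class of p, so its order is ord_117(23), the smallest k >= 1 with 23^k = 1 mod 117.
n = 117 = 3^2 * 13, phi(117) = 72; the order divides phi(n).
Divisors of 72: 1, 2, 3, 4, 6, 8, 9, 12, 18, 24, 36, 72
Repeated squaring mod 117: 23^1 = 23, 23^2 = 61, 23^4 = 94, 23^8 = 61, 23^16 = 94, 23^32 = 61, 23^64 = 94
Test divisors in increasing order:
  k=1: 23^1 = 23 mod 117
  k=2: 23^2 = 61 mod 117
  k=3: 23^3 = 61 * 23 = 116 mod 117
  k=4: 23^4 = 94 mod 117
  k=6: 23^6 = 94 * 61 = 1 mod 117  <- first divisor giving 1
Order = 6

6


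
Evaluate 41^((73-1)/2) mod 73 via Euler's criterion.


p = 73 is prime and the exponent is (p-1)/2 = 36, so by Euler's criterion 41^36 = (41/73) = +1 or -1 mod 73.
Compute by square-and-multiply:
  36 = 32 + 4 (binary 100100)
  Repeated squaring mod 73: 41^1 = 41, 41^2 = 2, 41^4 = 4, 41^8 = 16, 41^16 = 37, 41^32 = 55
  41^36 = 41^32 * 41^4 = 55 * 4 mod 73
    55 * 4 = 220 = 1 mod 73
  41^36 = 1 mod 73
Result 1: 41 is a quadratic residue mod 73.
41^36 mod 73 = 1

1


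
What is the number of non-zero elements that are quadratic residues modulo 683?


For prime p, the number of non-zero quadratic residues is (p-1)/2.
= (683-1)/2
= 341

341


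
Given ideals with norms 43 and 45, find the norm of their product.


N(IJ) = N(I) * N(J)
= 43 * 45
= 1935

1935


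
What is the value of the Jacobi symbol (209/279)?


Compute (209/279) via quadratic reciprocity:
  reciprocity: (209/279) -> +(279/209)
  reduce: (70/209)
  pull out 2: (2/209) = +1  (since 209 mod 8 = 1)
  reciprocity: (35/209) -> +(209/35)
  reduce: (34/35)
  pull out 2: (2/35) = -1  (since 35 mod 8 = 3)
  reciprocity: (17/35) -> +(35/17)
  reduce: (1/17)
  (1/17) = 1
Product of signs = -1

-1


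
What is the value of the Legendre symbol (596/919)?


p = 919 is prime, so compute (596/919) with the reciprocity algorithm (Jacobi-symbol steps: pull out 2s via (2/n), flip via reciprocity, reduce):
  pull out 2: (2/919) = +1  (since 919 mod 8 = 7)
  pull out 2: (2/919) = +1  (since 919 mod 8 = 7)
  reciprocity: (149/919) -> +(919/149)
  reduce: (25/149)
  reciprocity: (25/149) -> +(149/25)
  reduce: (24/25)
  pull out 2: (2/25) = +1  (since 25 mod 8 = 1)
  pull out 2: (2/25) = +1  (since 25 mod 8 = 1)
  pull out 2: (2/25) = +1  (since 25 mod 8 = 1)
  reciprocity: (3/25) -> +(25/3)
  reduce: (1/3)
  (1/3) = 1
Product of signs = 1
(596/919) = 1

1


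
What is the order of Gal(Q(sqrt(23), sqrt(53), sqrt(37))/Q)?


The 3 square roots of distinct primes are multiplicatively independent over Q,
so [K:Q] = 2^3 and Gal(K/Q) is isomorphic to (Z/2Z)^3.
|Gal| = 2^3 = 8

8


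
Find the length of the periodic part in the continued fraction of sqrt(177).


Run the CF algorithm for sqrt(177).
a_0 = floor(sqrt(177)) = 13; set m_0=0, q_0=1.
Recurrence: m' = q*a - m,  q' = (d - m'^2)/q,  a' = floor((a_0 + m')/q').
  step 1: m=13, q=8, a=3
  step 2: m=11, q=7, a=3
  step 3: m=10, q=11, a=2
  step 4: m=12, q=3, a=8
  step 5: m=12, q=11, a=2
  step 6: m=10, q=7, a=3
  step 7: m=11, q=8, a=3
  step 8: m=13, q=1, a=26
a_8 = 2*a_0 = 26, so the period closes here.
sqrt(177) = [13; 3, 3, 2, 8, 2, 3, 3, 26]
Period length = 8

8


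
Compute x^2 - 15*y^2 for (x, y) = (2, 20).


x^2 - d*y^2
= 2^2 - 15*20^2
= 4 - 6000
= -5996

-5996


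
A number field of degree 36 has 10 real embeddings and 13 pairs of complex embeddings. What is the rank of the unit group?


By Dirichlet's unit theorem:
rank = r1 + r2 - 1
= 10 + 13 - 1
= 22

22


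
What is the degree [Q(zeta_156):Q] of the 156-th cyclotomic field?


The degree equals Euler's totient phi(156).
156 = 2^2 * 3 * 13
phi(156) = 48

48


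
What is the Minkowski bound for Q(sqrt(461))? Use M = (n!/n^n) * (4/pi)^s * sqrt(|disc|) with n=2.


d = 461, d mod 4 = 1, so disc(K) = d = 461; |disc(K)| = 461
Real quadratic field, so n = 2, s = r2 = 0, r1 = 2
M = (n!/n^n) * (4/pi)^s * sqrt(|disc(K)|) = (2!/2^2) * (4/pi)^0 * sqrt(461)
= 0.5 * 1.000000 * 21.470911
= 10.7355

10.7355


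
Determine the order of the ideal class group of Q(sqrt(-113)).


K = Q(sqrt(-113)). d mod 4 = 3, so D = disc(K) = 4d = -452
h(K) equals the number of primitive reduced positive-definite forms (a, b, c) = a*x^2 + b*x*y + c*y^2 with b^2 - 4ac = D,
where reduced means |b| <= a <= c, with b >= 0 whenever |b| = a or a = c, and primitive means gcd(a, b, c) = 1.
Reduced forces 3a^2 <= |D| = 452, so 1 <= a <= 12; b must have the parity of D, and c = (b^2 - D)/(4a) must be an integer >= a.
Enumerate a = 1..12, b in [-a, a]:
  a=1: (1, 0, 113)  [1]
  a=2: (2, 2, 57)  [1]
  a=3: (3, -2, 38), (3, 2, 38)  [2]
  a=4..5: none
  a=6: (6, -2, 19), (6, 2, 19)  [2]
  a=7..8: none
  a=9: (9, -4, 13), (9, 4, 13)  [2]
  a=10..12: none
Total reduced forms: 1 + 1 + 2 + 2 + 2 = 8
h = 8

8


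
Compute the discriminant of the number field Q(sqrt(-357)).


For K = Q(sqrt(d)) with d squarefree: disc(K) = d if d = 1 mod 4, and disc(K) = 4d if d = 2 or 3 mod 4.
Here d = -357, and d mod 4 = 3.
d = 3 mod 4, not 1 (O_K = Z[sqrt(d)]), so disc(K) = 4d = 4 * (-357) = -1428

-1428


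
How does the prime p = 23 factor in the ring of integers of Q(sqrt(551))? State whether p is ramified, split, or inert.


K = Q(sqrt(551)). Since d mod 4 = 3, disc(K) = 2204.
Check p | disc: 2204 mod 23 = 19.
p does not divide disc. Compute Legendre symbol (d/p):
22^((23-1)/2) mod 23 = -1
(d/p) = -1, so p is inert: (p) stays prime with e=1, f=2, g=1.
Therefore p is inert.

inert


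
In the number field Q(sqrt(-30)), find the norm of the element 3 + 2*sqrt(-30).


N(a + b*sqrt(d)) = a^2 - d*b^2
= (3)^2 - (-30)*(2)^2
= 9 + 120
= 129

129


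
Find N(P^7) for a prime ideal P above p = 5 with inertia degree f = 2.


N(P^a) = p^(a*f)
= 5^(7*2)
= 5^14
= 6103515625

6103515625


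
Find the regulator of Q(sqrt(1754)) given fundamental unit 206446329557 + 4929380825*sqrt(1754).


epsilon = 206446329557 + 4929380825*sqrt(1754)
= 4.1289e+11
R = ln(4.1289e+11)
= 26.7465

26.7465


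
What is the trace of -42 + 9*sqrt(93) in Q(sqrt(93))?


Tr(a + b*sqrt(d)) = (a + b*sqrt(d)) + (a - b*sqrt(d)) = 2a
= 2 * (-42)
= -84

-84


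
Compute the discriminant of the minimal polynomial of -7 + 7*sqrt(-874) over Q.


The element -7 + 7*sqrt(-874) has minimal polynomial:
x^2 + 14*x + 42875
Discriminant = (14)^2 - 4*(42875)
= 196 - 171500
= -171304

-171304


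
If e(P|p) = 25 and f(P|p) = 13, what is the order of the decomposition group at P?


|D_P| = e * f
= 25 * 13
= 325

325


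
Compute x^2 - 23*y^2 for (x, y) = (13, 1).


x^2 - d*y^2
= 13^2 - 23*1^2
= 169 - 23
= 146

146


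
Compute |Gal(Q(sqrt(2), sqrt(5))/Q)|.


The 2 square roots of distinct primes are multiplicatively independent over Q,
so [K:Q] = 2^2 and Gal(K/Q) is isomorphic to (Z/2Z)^2.
|Gal| = 2^2 = 4

4


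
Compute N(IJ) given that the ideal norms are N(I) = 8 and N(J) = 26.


N(IJ) = N(I) * N(J)
= 8 * 26
= 208

208


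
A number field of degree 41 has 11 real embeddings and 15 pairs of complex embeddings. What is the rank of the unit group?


By Dirichlet's unit theorem:
rank = r1 + r2 - 1
= 11 + 15 - 1
= 25

25


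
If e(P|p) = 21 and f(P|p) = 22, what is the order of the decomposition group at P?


|D_P| = e * f
= 21 * 22
= 462

462


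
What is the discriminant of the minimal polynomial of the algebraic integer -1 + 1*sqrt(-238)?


The element -1 + 1*sqrt(-238) has minimal polynomial:
x^2 + 2*x + 239
Discriminant = (2)^2 - 4*(239)
= 4 - 956
= -952

-952


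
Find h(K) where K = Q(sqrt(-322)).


K = Q(sqrt(-322)). d mod 4 = 2, so D = disc(K) = 4d = -1288
h(K) equals the number of primitive reduced positive-definite forms (a, b, c) = a*x^2 + b*x*y + c*y^2 with b^2 - 4ac = D,
where reduced means |b| <= a <= c, with b >= 0 whenever |b| = a or a = c, and primitive means gcd(a, b, c) = 1.
Reduced forces 3a^2 <= |D| = 1288, so 1 <= a <= 20; b must have the parity of D, and c = (b^2 - D)/(4a) must be an integer >= a.
Enumerate a = 1..20, b in [-a, a]:
  a=1: (1, 0, 322)  [1]
  a=2: (2, 0, 161)  [1]
  a=3..6: none
  a=7: (7, 0, 46)  [1]
  a=8..12: none
  a=13: (13, -8, 26), (13, 8, 26)  [2]
  a=14: (14, 0, 23)  [1]
  a=15..16: none
  a=17: (17, -2, 19), (17, 2, 19)  [2]
  a=18..20: none
Total reduced forms: 1 + 1 + 1 + 2 + 1 + 2 = 8
h = 8

8


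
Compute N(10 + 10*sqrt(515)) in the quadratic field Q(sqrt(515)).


N(a + b*sqrt(d)) = a^2 - d*b^2
= (10)^2 - (515)*(10)^2
= 100 - 51500
= -51400

-51400


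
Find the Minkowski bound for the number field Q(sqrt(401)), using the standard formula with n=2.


d = 401, d mod 4 = 1, so disc(K) = d = 401; |disc(K)| = 401
Real quadratic field, so n = 2, s = r2 = 0, r1 = 2
M = (n!/n^n) * (4/pi)^s * sqrt(|disc(K)|) = (2!/2^2) * (4/pi)^0 * sqrt(401)
= 0.5 * 1.000000 * 20.024984
= 10.0125

10.0125


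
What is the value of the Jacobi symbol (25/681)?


Compute (25/681) via quadratic reciprocity:
  reciprocity: (25/681) -> +(681/25)
  reduce: (6/25)
  pull out 2: (2/25) = +1  (since 25 mod 8 = 1)
  reciprocity: (3/25) -> +(25/3)
  reduce: (1/3)
  (1/3) = 1
Product of signs = 1

1


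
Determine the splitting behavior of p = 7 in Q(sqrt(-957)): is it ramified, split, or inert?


K = Q(sqrt(-957)). Since d mod 4 = 3, disc(K) = -3828.
Check p | disc: -3828 mod 7 = 1.
p does not divide disc. Compute Legendre symbol (d/p):
2^((7-1)/2) mod 7 = 1
(d/p) = 1, so p splits: (p) = P*P' with e=1, f=1, g=2.
Therefore p is split.

split


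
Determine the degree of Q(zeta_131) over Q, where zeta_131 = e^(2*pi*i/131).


The degree equals Euler's totient phi(131).
131 = 131
phi(131) = 130

130


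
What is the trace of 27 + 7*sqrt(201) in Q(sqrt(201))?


Tr(a + b*sqrt(d)) = (a + b*sqrt(d)) + (a - b*sqrt(d)) = 2a
= 2 * (27)
= 54

54


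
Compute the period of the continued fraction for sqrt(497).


Run the CF algorithm for sqrt(497).
a_0 = floor(sqrt(497)) = 22; set m_0=0, q_0=1.
Recurrence: m' = q*a - m,  q' = (d - m'^2)/q,  a' = floor((a_0 + m')/q').
  step 1: m=22, q=13, a=3
  step 2: m=17, q=16, a=2
  step 3: m=15, q=17, a=2
  step 4: m=19, q=8, a=5
  step 5: m=21, q=7, a=6
  step 6: m=21, q=8, a=5
  step 7: m=19, q=17, a=2
  step 8: m=15, q=16, a=2
  step 9: m=17, q=13, a=3
  step 10: m=22, q=1, a=44
a_10 = 2*a_0 = 44, so the period closes here.
sqrt(497) = [22; 3, 2, 2, 5, 6, 5, 2, 2, 3, 44]
Period length = 10

10


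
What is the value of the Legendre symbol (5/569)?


p = 569 is prime, so compute (5/569) with the reciprocity algorithm (Jacobi-symbol steps: pull out 2s via (2/n), flip via reciprocity, reduce):
  reciprocity: (5/569) -> +(569/5)
  reduce: (4/5)
  pull out 2: (2/5) = -1  (since 5 mod 8 = 5)
  pull out 2: (2/5) = -1  (since 5 mod 8 = 5)
  (1/5) = 1
Product of signs = 1
(5/569) = 1

1


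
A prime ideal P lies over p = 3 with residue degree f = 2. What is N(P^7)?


N(P^a) = p^(a*f)
= 3^(7*2)
= 3^14
= 4782969

4782969


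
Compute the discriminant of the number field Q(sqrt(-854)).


For K = Q(sqrt(d)) with d squarefree: disc(K) = d if d = 1 mod 4, and disc(K) = 4d if d = 2 or 3 mod 4.
Here d = -854, and d mod 4 = 2.
d = 2 mod 4, not 1 (O_K = Z[sqrt(d)]), so disc(K) = 4d = 4 * (-854) = -3416

-3416


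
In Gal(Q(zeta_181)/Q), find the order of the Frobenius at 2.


The Frobenius at p in Gal(Q(zeta_n)/Q) = (Z/nZ)* is the class of p, so its order is ord_181(2), the smallest k >= 1 with 2^k = 1 mod 181.
n = 181 = 181, phi(181) = 180; the order divides phi(n).
Divisors of 180: 1, 2, 3, 4, 5, 6, 9, 10, 12, 15, 18, 20, 30, 36, 45, 60, 90, 180
Repeated squaring mod 181: 2^1 = 2, 2^2 = 4, 2^4 = 16, 2^8 = 75, 2^16 = 14, 2^32 = 15, 2^64 = 44, 2^128 = 126
Test divisors in increasing order:
  k=1: 2^1 = 2 mod 181
  k=2: 2^2 = 4 mod 181
  k=3: 2^3 = 4 * 2 = 8 mod 181
  k=4: 2^4 = 16 mod 181
  k=5: 2^5 = 16 * 2 = 32 mod 181
  k=6: 2^6 = 16 * 4 = 64 mod 181
  k=9: 2^9 = 75 * 2 = 150 mod 181
  k=10: 2^10 = 75 * 4 = 119 mod 181
  k=12: 2^12 = 75 * 16 = 114 mod 181
  k=15: 2^15 = 75 * 16 * 4 * 2 = 7 mod 181
  k=18: 2^18 = 14 * 4 = 56 mod 181
  k=20: 2^20 = 14 * 16 = 43 mod 181
  k=30: 2^30 = 14 * 75 * 16 * 4 = 49 mod 181
  k=36: 2^36 = 15 * 16 = 59 mod 181
  k=45: 2^45 = 15 * 75 * 16 * 2 = 162 mod 181
  k=60: 2^60 = 15 * 14 * 75 * 16 = 48 mod 181
  k=90: 2^90 = 44 * 14 * 75 * 4 = 180 mod 181
  k=180: 2^180 = 126 * 15 * 14 * 16 = 1 mod 181  <- first divisor giving 1
Order = 180

180


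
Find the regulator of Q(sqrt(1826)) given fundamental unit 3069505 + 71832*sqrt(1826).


epsilon = 3069505 + 71832*sqrt(1826)
= 6.1390e+06
R = ln(6.1390e+06)
= 15.6302

15.6302


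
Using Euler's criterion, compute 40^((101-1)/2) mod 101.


p = 101 is prime and the exponent is (p-1)/2 = 50, so by Euler's criterion 40^50 = (40/101) = +1 or -1 mod 101.
Compute by square-and-multiply:
  50 = 32 + 16 + 2 (binary 110010)
  Repeated squaring mod 101: 40^1 = 40, 40^2 = 85, 40^4 = 54, 40^8 = 88, 40^16 = 68, 40^32 = 79
  40^50 = 40^32 * 40^16 * 40^2 = 79 * 68 * 85 mod 101
    79 * 68 = 5372 = 19 mod 101
    19 * 85 = 1615 = 100 mod 101
  40^50 = 100 mod 101
Result 100 = p - 1 = -1 mod 101: 40 is a quadratic non-residue mod 101. As a residue in [0, p-1] the value is 100.
40^50 mod 101 = 100

100


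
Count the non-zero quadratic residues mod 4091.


For prime p, the number of non-zero quadratic residues is (p-1)/2.
= (4091-1)/2
= 2045

2045


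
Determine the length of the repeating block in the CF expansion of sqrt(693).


Run the CF algorithm for sqrt(693).
a_0 = floor(sqrt(693)) = 26; set m_0=0, q_0=1.
Recurrence: m' = q*a - m,  q' = (d - m'^2)/q,  a' = floor((a_0 + m')/q').
  step 1: m=26, q=17, a=3
  step 2: m=25, q=4, a=12
  step 3: m=23, q=41, a=1
  step 4: m=18, q=9, a=4
  step 5: m=18, q=41, a=1
  step 6: m=23, q=4, a=12
  step 7: m=25, q=17, a=3
  step 8: m=26, q=1, a=52
a_8 = 2*a_0 = 52, so the period closes here.
sqrt(693) = [26; 3, 12, 1, 4, 1, 12, 3, 52]
Period length = 8

8


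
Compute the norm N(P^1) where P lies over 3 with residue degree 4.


N(P^a) = p^(a*f)
= 3^(1*4)
= 3^4
= 81

81


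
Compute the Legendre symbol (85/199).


p = 199 is prime, so compute (85/199) with the reciprocity algorithm (Jacobi-symbol steps: pull out 2s via (2/n), flip via reciprocity, reduce):
  reciprocity: (85/199) -> +(199/85)
  reduce: (29/85)
  reciprocity: (29/85) -> +(85/29)
  reduce: (27/29)
  reciprocity: (27/29) -> +(29/27)
  reduce: (2/27)
  pull out 2: (2/27) = -1  (since 27 mod 8 = 3)
  (1/27) = 1
Product of signs = -1
(85/199) = -1

-1


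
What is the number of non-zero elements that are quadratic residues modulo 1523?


For prime p, the number of non-zero quadratic residues is (p-1)/2.
= (1523-1)/2
= 761

761


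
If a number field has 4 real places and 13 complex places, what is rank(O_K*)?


By Dirichlet's unit theorem:
rank = r1 + r2 - 1
= 4 + 13 - 1
= 16

16


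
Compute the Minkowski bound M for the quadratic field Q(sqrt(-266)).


d = -266, d mod 4 = 2, so disc(K) = 4d = -1064; |disc(K)| = 1064
Imaginary quadratic field, so n = 2, s = r2 = 1, r1 = 0
M = (n!/n^n) * (4/pi)^s * sqrt(|disc(K)|) = (2!/2^2) * (4/pi)^1 * sqrt(1064)
= 0.5 * 1.273240 * 32.619013
= 20.7659

20.7659


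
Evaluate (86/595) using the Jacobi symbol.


Compute (86/595) via quadratic reciprocity:
  pull out 2: (2/595) = -1  (since 595 mod 8 = 3)
  reciprocity: (43/595) -> -(595/43)
  reduce: (36/43)
  pull out 2: (2/43) = -1  (since 43 mod 8 = 3)
  pull out 2: (2/43) = -1  (since 43 mod 8 = 3)
  reciprocity: (9/43) -> +(43/9)
  reduce: (7/9)
  reciprocity: (7/9) -> +(9/7)
  reduce: (2/7)
  pull out 2: (2/7) = +1  (since 7 mod 8 = 7)
  (1/7) = 1
Product of signs = 1

1


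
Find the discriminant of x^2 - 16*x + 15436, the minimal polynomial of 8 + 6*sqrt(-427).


The element 8 + 6*sqrt(-427) has minimal polynomial:
x^2 - 16*x + 15436
Discriminant = (-16)^2 - 4*(15436)
= 256 - 61744
= -61488

-61488


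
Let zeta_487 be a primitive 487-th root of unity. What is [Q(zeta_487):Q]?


The degree equals Euler's totient phi(487).
487 = 487
phi(487) = 486

486


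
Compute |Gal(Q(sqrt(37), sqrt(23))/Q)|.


The 2 square roots of distinct primes are multiplicatively independent over Q,
so [K:Q] = 2^2 and Gal(K/Q) is isomorphic to (Z/2Z)^2.
|Gal| = 2^2 = 4

4


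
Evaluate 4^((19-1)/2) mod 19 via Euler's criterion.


p = 19 is prime and the exponent is (p-1)/2 = 9, so by Euler's criterion 4^9 = (4/19) = +1 or -1 mod 19.
Compute by square-and-multiply:
  9 = 8 + 1 (binary 1001)
  Repeated squaring mod 19: 4^1 = 4, 4^2 = 16, 4^4 = 9, 4^8 = 5
  4^9 = 4^8 * 4^1 = 5 * 4 mod 19
    5 * 4 = 20 = 1 mod 19
  4^9 = 1 mod 19
Result 1: 4 is a quadratic residue mod 19.
4^9 mod 19 = 1

1


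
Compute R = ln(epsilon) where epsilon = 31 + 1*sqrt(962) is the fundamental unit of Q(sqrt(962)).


epsilon = 31 + 1*sqrt(962)
= 62.0161
R = ln(62.0161)
= 4.1274

4.1274


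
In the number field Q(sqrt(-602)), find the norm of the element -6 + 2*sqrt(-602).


N(a + b*sqrt(d)) = a^2 - d*b^2
= (-6)^2 - (-602)*(2)^2
= 36 + 2408
= 2444

2444


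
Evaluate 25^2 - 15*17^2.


x^2 - d*y^2
= 25^2 - 15*17^2
= 625 - 4335
= -3710

-3710


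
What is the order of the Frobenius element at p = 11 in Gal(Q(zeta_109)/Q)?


The Frobenius at p in Gal(Q(zeta_n)/Q) = (Z/nZ)* is the class of p, so its order is ord_109(11), the smallest k >= 1 with 11^k = 1 mod 109.
n = 109 = 109, phi(109) = 108; the order divides phi(n).
Divisors of 108: 1, 2, 3, 4, 6, 9, 12, 18, 27, 36, 54, 108
Repeated squaring mod 109: 11^1 = 11, 11^2 = 12, 11^4 = 35, 11^8 = 26, 11^16 = 22, 11^32 = 48, 11^64 = 15
Test divisors in increasing order:
  k=1: 11^1 = 11 mod 109
  k=2: 11^2 = 12 mod 109
  k=3: 11^3 = 12 * 11 = 23 mod 109
  k=4: 11^4 = 35 mod 109
  k=6: 11^6 = 35 * 12 = 93 mod 109
  k=9: 11^9 = 26 * 11 = 68 mod 109
  k=12: 11^12 = 26 * 35 = 38 mod 109
  k=18: 11^18 = 22 * 12 = 46 mod 109
  k=27: 11^27 = 22 * 26 * 12 * 11 = 76 mod 109
  k=36: 11^36 = 48 * 35 = 45 mod 109
  k=54: 11^54 = 48 * 22 * 35 * 12 = 108 mod 109
  k=108: 11^108 = 15 * 48 * 26 * 35 = 1 mod 109  <- first divisor giving 1
Order = 108

108


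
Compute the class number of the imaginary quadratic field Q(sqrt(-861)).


K = Q(sqrt(-861)). d mod 4 = 3, so D = disc(K) = 4d = -3444
h(K) equals the number of primitive reduced positive-definite forms (a, b, c) = a*x^2 + b*x*y + c*y^2 with b^2 - 4ac = D,
where reduced means |b| <= a <= c, with b >= 0 whenever |b| = a or a = c, and primitive means gcd(a, b, c) = 1.
Reduced forces 3a^2 <= |D| = 3444, so 1 <= a <= 33; b must have the parity of D, and c = (b^2 - D)/(4a) must be an integer >= a.
Enumerate a = 1..33, b in [-a, a]:
  a=1: (1, 0, 861)  [1]
  a=2: (2, 2, 431)  [1]
  a=3: (3, 0, 287)  [1]
  a=4: none
  a=5: (5, -4, 173), (5, 4, 173)  [2]
  a=6: (6, 6, 145)  [1]
  a=7: (7, 0, 123)  [1]
  a=8..9: none
  a=10: (10, -6, 87), (10, 6, 87)  [2]
  a=11..12: none
  a=13: (13, -12, 69), (13, 12, 69)  [2]
  a=14: (14, 14, 65)  [1]
  a=15: (15, -6, 58), (15, 6, 58)  [2]
  a=16..20: none
  a=21: (21, 0, 41)  [1]
  a=22: none
  a=23: (23, -12, 39), (23, 12, 39)  [2]
  a=24: none
  a=25: (25, -16, 37), (25, 16, 37)  [2]
  a=26: (26, -14, 35), (26, 14, 35)  [2]
  a=27..28: none
  a=29: (29, -6, 30), (29, 6, 30)  [2]
  a=30: none
  a=31: (31, 20, 31)  [1]
  a=32..33: none
Total reduced forms: 1 + 1 + 1 + 2 + 1 + 1 + 2 + 2 + 1 + 2 + 1 + 2 + 2 + 2 + 2 + 1 = 24
h = 24

24
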